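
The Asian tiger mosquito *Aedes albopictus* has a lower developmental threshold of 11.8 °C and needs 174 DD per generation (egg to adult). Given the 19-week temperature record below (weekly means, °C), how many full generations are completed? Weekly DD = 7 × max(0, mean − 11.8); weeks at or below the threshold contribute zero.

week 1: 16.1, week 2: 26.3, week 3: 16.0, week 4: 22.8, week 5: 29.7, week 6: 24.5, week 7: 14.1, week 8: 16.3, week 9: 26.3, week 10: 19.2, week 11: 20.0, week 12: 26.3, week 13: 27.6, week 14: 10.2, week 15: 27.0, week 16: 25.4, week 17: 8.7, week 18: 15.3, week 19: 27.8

Weekly DD (7 × max(0, T̄ − 11.8)): 30.1, 101.5, 29.4, 77.0, 125.3, 88.9, 16.1, 31.5, 101.5, 51.8, 57.4, 101.5, 110.6, 0.0, 106.4, 95.2, 0.0, 24.5, 112.0.
Season total = 1260.7 DD.
Complete generations = ⌊1260.7 / 174⌋ = 7.

7 generations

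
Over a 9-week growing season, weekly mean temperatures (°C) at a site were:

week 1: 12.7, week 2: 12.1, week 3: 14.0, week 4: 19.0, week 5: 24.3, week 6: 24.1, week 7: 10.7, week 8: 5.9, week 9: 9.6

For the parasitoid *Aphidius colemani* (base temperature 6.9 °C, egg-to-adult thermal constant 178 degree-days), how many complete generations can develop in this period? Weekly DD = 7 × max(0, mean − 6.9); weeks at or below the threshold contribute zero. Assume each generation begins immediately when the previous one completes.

Weekly DD (7 × max(0, T̄ − 6.9)): 40.6, 36.4, 49.7, 84.7, 121.8, 120.4, 26.6, 0.0, 18.9.
Season total = 499.1 DD.
Complete generations = ⌊499.1 / 178⌋ = 2.

2 generations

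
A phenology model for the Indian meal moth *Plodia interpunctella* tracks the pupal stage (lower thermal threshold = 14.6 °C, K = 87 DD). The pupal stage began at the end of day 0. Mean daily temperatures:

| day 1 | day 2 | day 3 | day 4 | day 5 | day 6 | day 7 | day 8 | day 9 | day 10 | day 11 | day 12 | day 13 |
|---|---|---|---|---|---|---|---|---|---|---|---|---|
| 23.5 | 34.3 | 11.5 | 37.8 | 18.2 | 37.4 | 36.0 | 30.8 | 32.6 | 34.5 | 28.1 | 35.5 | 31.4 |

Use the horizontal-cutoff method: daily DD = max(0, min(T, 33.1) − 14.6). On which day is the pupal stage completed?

day 8

Daily DD above 14.6 °C (capped at 18.5): 8.9, 18.5, 0.0, 18.5, 3.6, 18.5, 18.5, 16.2, 18.0, 18.5, 13.5, 18.5, 16.8.
Cumulative: 8.9, 27.4, 27.4, 45.9, 49.5, 68.0, 86.5, 102.7, 120.7, 139.2, 152.7, 171.2, 188.0.
The total first reaches 87 DD on day 8.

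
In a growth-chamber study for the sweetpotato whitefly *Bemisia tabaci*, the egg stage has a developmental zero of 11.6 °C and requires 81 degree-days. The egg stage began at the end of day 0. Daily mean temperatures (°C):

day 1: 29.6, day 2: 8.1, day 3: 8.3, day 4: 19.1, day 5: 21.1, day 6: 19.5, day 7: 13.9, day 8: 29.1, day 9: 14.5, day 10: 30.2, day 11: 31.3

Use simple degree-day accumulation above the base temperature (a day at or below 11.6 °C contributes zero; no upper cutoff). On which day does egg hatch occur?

day 10

Daily DD above 11.6 °C: 18.0, 0.0, 0.0, 7.5, 9.5, 7.9, 2.3, 17.5, 2.9, 18.6, 19.7.
Cumulative: 18.0, 18.0, 18.0, 25.5, 35.0, 42.9, 45.2, 62.7, 65.6, 84.2, 103.9.
The total first reaches 81 DD on day 10.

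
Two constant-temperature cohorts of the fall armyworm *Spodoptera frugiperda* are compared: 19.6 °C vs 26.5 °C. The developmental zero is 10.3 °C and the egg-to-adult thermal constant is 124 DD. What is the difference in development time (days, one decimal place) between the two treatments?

At 19.6 °C: 124 / (19.6 − 10.3) = 124 / 9.3 = 13.333 d.
At 26.5 °C: 124 / (26.5 − 10.3) = 124 / 16.2 = 7.654 d.
Difference = |13.333 − 7.654| = 5.679 ≈ 5.7 days.

5.7 days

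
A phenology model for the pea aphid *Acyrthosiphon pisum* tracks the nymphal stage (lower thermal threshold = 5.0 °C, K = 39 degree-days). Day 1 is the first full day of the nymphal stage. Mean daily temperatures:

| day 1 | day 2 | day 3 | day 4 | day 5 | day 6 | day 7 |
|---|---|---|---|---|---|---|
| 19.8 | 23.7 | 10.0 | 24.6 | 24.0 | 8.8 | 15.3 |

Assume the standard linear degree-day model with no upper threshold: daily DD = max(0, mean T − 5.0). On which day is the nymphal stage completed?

day 4

Daily DD above 5.0 °C: 14.8, 18.7, 5.0, 19.6, 19.0, 3.8, 10.3.
Cumulative: 14.8, 33.5, 38.5, 58.1, 77.1, 80.9, 91.2.
The total first reaches 39 DD on day 4.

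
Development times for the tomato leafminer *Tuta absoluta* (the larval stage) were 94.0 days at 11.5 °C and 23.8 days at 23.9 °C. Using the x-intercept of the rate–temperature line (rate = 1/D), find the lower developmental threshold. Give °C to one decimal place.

Under the model K = D·(T − T_b), so D₁·(T₁ − T_b) = D₂·(T₂ − T_b).
94.0·(11.5 − T_b) = 23.8·(23.9 − T_b)
T_b = (94.0·11.5 − 23.8·23.9) / (94.0 − 23.8) = 512.18 / 70.2 = 7.296 °C ≈ 7.3 °C.

7.3 °C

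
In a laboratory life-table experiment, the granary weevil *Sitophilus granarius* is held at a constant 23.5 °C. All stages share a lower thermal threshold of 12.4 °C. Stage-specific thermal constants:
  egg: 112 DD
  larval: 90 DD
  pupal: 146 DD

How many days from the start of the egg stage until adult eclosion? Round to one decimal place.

Daily accumulation at 23.5 °C = 23.5 − 12.4 = 11.1 DD/day.
Total K = 112 + 90 + 146 = 348 DD.
Total duration = 348 / 11.1 = 31.351 ≈ 31.4 days.

31.4 days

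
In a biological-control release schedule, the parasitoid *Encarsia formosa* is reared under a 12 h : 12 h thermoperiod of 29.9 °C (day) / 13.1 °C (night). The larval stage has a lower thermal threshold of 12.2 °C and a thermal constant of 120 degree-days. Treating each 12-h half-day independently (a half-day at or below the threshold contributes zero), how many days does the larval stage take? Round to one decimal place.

12.9 days

Day half: max(0, 29.9 − 12.2) × 0.5 = 17.7 × 0.5 = 8.85 DD.
Night half: max(0, 13.1 − 12.2) × 0.5 = 0.9 × 0.5 = 0.45 DD.
Per 24 h: 9.30 DD/day.
Duration = 120 / 9.30 = 12.903 ≈ 12.9 days.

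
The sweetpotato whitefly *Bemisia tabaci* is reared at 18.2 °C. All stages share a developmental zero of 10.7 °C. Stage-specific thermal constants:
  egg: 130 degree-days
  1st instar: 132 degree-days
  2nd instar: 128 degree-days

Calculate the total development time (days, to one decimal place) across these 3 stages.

52.0 days

Daily accumulation at 18.2 °C = 18.2 − 10.7 = 7.5 DD/day.
Total K = 130 + 132 + 128 = 390 DD.
Total duration = 390 / 7.5 = 52.000 ≈ 52.0 days.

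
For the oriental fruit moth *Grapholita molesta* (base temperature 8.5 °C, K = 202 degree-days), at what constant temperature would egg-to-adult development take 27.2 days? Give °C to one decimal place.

15.9 °C

Required daily accumulation = 202 / 27.2 = 7.426 DD/day.
T = T_base + 7.426 = 8.5 + 7.426 = 15.926 ≈ 15.9 °C.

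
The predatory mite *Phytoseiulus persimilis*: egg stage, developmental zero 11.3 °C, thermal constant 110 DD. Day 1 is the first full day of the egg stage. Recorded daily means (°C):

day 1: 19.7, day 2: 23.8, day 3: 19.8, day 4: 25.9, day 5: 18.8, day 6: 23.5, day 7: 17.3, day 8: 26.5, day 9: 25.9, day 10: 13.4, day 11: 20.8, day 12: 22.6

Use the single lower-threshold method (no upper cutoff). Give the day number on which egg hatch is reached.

Daily DD above 11.3 °C: 8.4, 12.5, 8.5, 14.6, 7.5, 12.2, 6.0, 15.2, 14.6, 2.1, 9.5, 11.3.
Cumulative: 8.4, 20.9, 29.4, 44.0, 51.5, 63.7, 69.7, 84.9, 99.5, 101.6, 111.1, 122.4.
The total first reaches 110 DD on day 11.

day 11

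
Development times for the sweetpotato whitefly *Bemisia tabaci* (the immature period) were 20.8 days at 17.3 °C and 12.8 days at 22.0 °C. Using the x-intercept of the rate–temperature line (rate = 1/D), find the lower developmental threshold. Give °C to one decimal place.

9.8 °C

Equal thermal constants: D₁(T₁ − T_b) = D₂(T₂ − T_b).
20.8·(17.3 − T_b) = 12.8·(22.0 − T_b)
T_b = (20.8·17.3 − 12.8·22.0) / (20.8 − 12.8) = 78.24 / 8.0 = 9.780 °C ≈ 9.8 °C.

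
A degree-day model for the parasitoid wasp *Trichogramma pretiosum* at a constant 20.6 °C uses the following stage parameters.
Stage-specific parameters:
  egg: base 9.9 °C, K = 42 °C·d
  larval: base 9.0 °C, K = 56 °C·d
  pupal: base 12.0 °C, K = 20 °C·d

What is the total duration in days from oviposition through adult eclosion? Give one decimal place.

11.1 days

egg: 42 / (20.6 − 9.9) = 42 / 10.7 = 3.925 d.
larval: 56 / (20.6 − 9.0) = 56 / 11.6 = 4.828 d.
pupal: 20 / (20.6 − 12.0) = 20 / 8.6 = 2.326 d.
Sum = 11.078 ≈ 11.1 days.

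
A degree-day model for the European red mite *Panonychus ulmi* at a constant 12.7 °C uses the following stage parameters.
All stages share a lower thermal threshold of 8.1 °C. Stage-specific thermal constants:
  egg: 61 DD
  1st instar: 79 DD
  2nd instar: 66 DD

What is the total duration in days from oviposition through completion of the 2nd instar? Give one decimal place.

44.8 days

Daily accumulation at 12.7 °C = 12.7 − 8.1 = 4.6 DD/day.
Total K = 61 + 79 + 66 = 206 DD.
Total duration = 206 / 4.6 = 44.783 ≈ 44.8 days.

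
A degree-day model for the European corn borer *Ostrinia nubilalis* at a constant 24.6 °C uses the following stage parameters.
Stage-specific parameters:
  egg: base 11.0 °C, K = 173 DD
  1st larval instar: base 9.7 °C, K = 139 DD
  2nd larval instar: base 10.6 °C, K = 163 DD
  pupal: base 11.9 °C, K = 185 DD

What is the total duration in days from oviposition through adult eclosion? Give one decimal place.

egg: 173 / (24.6 − 11.0) = 173 / 13.6 = 12.721 d.
1st larval instar: 139 / (24.6 − 9.7) = 139 / 14.9 = 9.329 d.
2nd larval instar: 163 / (24.6 − 10.6) = 163 / 14.0 = 11.643 d.
pupal: 185 / (24.6 − 11.9) = 185 / 12.7 = 14.567 d.
Sum = 48.259 ≈ 48.3 days.

48.3 days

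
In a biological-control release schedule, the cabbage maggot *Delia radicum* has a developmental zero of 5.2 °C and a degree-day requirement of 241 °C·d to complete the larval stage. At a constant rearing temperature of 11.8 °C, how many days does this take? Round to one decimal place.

Daily accumulation = 11.8 − 5.2 = 6.6 DD/day.
Duration = 241 / 6.6 = 36.515 ≈ 36.5 days.

36.5 days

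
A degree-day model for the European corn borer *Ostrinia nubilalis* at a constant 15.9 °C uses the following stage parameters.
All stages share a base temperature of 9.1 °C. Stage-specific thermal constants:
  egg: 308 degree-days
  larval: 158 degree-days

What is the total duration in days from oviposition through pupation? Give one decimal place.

Daily accumulation at 15.9 °C = 15.9 − 9.1 = 6.8 DD/day.
Total K = 308 + 158 = 466 DD.
Total duration = 466 / 6.8 = 68.529 ≈ 68.5 days.

68.5 days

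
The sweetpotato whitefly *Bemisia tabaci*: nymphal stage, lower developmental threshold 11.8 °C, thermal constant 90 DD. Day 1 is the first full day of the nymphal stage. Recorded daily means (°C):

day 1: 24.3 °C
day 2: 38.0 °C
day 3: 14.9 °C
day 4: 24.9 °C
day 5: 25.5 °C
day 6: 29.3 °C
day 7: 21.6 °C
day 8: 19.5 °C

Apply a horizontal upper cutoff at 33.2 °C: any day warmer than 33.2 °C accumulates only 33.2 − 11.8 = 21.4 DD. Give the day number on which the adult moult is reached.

day 7

Daily DD above 11.8 °C (capped at 21.4): 12.5, 21.4, 3.1, 13.1, 13.7, 17.5, 9.8, 7.7.
Cumulative: 12.5, 33.9, 37.0, 50.1, 63.8, 81.3, 91.1, 98.8.
The total first reaches 90 DD on day 7.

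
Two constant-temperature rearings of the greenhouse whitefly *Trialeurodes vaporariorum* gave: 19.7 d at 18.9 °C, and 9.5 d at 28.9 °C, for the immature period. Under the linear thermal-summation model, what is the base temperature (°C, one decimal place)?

9.6 °C

Equal thermal constants: D₁(T₁ − T_b) = D₂(T₂ − T_b).
19.7·(18.9 − T_b) = 9.5·(28.9 − T_b)
T_b = (19.7·18.9 − 9.5·28.9) / (19.7 − 9.5) = 97.78 / 10.2 = 9.586 °C ≈ 9.6 °C.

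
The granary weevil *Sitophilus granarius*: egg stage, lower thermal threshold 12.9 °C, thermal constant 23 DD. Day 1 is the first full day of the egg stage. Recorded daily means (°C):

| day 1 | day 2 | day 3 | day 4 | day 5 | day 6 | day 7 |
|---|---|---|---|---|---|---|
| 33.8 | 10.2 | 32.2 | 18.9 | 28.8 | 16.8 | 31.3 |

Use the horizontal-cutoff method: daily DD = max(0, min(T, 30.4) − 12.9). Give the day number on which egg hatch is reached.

day 3

Daily DD above 12.9 °C (capped at 17.5): 17.5, 0.0, 17.5, 6.0, 15.9, 3.9, 17.5.
Cumulative: 17.5, 17.5, 35.0, 41.0, 56.9, 60.8, 78.3.
The total first reaches 23 DD on day 3.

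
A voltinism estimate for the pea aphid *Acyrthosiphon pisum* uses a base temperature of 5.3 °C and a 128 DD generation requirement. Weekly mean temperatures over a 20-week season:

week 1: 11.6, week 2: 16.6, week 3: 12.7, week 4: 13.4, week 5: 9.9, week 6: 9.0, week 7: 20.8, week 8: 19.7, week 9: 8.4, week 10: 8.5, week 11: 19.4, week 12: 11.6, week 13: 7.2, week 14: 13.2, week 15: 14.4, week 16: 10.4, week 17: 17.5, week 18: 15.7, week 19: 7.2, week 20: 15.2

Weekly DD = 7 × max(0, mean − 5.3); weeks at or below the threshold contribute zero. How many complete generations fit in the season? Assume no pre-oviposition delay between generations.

8 generations

Weekly DD (7 × max(0, T̄ − 5.3)): 44.1, 79.1, 51.8, 56.7, 32.2, 25.9, 108.5, 100.8, 21.7, 22.4, 98.7, 44.1, 13.3, 55.3, 63.7, 35.7, 85.4, 72.8, 13.3, 69.3.
Season total = 1094.8 DD.
Complete generations = ⌊1094.8 / 128⌋ = 8.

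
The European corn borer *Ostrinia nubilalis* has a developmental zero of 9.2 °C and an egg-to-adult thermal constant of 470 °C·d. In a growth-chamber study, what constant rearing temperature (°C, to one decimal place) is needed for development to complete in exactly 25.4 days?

27.7 °C

Required daily accumulation = 470 / 25.4 = 18.504 DD/day.
T = T_base + 18.504 = 9.2 + 18.504 = 27.704 ≈ 27.7 °C.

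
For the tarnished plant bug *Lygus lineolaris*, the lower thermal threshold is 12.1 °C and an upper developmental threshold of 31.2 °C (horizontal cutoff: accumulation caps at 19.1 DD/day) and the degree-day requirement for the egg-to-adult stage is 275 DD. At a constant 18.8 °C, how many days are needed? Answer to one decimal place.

41.0 days

Daily accumulation = 18.8 − 12.1 = 6.7 DD/day.
Duration = 275 / 6.7 = 41.045 ≈ 41.0 days.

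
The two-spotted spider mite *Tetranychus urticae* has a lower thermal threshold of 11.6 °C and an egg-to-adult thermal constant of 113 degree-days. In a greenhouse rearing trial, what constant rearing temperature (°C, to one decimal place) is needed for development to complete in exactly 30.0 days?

15.4 °C

Required daily accumulation = 113 / 30.0 = 3.767 DD/day.
T = T_base + 3.767 = 11.6 + 3.767 = 15.367 ≈ 15.4 °C.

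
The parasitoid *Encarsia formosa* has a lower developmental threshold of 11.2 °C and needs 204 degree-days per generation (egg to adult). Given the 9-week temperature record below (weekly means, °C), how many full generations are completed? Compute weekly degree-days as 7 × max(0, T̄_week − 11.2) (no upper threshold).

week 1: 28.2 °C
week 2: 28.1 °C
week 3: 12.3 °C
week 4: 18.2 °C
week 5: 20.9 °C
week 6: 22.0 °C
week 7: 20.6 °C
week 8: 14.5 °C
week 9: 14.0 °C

Weekly DD (7 × max(0, T̄ − 11.2)): 119.0, 118.3, 7.7, 49.0, 67.9, 75.6, 65.8, 23.1, 19.6.
Season total = 546.0 DD.
Complete generations = ⌊546.0 / 204⌋ = 2.

2 generations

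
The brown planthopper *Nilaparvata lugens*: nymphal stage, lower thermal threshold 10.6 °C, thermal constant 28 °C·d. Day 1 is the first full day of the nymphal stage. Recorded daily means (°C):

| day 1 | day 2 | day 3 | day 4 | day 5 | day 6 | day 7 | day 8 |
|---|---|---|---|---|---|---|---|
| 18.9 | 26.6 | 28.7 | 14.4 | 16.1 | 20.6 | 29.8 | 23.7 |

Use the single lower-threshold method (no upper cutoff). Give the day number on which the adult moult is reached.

Daily DD above 10.6 °C: 8.3, 16.0, 18.1, 3.8, 5.5, 10.0, 19.2, 13.1.
Cumulative: 8.3, 24.3, 42.4, 46.2, 51.7, 61.7, 80.9, 94.0.
The total first reaches 28 DD on day 3.

day 3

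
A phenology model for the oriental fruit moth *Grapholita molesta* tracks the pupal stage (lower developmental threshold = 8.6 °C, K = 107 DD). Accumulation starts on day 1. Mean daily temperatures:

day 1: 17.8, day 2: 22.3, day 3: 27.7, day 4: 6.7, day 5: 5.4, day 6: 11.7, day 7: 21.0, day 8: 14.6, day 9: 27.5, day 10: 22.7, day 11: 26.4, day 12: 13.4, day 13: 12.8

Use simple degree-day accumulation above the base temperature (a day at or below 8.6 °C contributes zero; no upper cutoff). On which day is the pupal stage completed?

Daily DD above 8.6 °C: 9.2, 13.7, 19.1, 0.0, 0.0, 3.1, 12.4, 6.0, 18.9, 14.1, 17.8, 4.8, 4.2.
Cumulative: 9.2, 22.9, 42.0, 42.0, 42.0, 45.1, 57.5, 63.5, 82.4, 96.5, 114.3, 119.1, 123.3.
The total first reaches 107 DD on day 11.

day 11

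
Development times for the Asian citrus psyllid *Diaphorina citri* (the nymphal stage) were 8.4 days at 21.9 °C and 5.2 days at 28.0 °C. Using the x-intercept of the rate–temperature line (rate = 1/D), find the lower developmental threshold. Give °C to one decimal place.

12.0 °C

Equal thermal constants: D₁(T₁ − T_b) = D₂(T₂ − T_b).
8.4·(21.9 − T_b) = 5.2·(28.0 − T_b)
T_b = (8.4·21.9 − 5.2·28.0) / (8.4 − 5.2) = 38.36 / 3.2 = 11.988 °C ≈ 12.0 °C.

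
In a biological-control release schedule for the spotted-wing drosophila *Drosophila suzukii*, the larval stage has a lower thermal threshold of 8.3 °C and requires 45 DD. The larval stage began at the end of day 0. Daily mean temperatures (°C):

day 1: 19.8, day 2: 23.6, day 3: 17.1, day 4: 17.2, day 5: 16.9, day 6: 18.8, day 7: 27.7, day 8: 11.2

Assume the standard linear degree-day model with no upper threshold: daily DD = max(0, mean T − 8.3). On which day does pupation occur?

Daily DD above 8.3 °C: 11.5, 15.3, 8.8, 8.9, 8.6, 10.5, 19.4, 2.9.
Cumulative: 11.5, 26.8, 35.6, 44.5, 53.1, 63.6, 83.0, 85.9.
The total first reaches 45 DD on day 5.

day 5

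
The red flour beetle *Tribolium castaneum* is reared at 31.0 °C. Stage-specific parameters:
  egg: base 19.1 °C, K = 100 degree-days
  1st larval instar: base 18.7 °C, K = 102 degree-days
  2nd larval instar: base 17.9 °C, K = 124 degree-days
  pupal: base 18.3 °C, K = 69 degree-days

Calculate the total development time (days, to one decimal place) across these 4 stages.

egg: 100 / (31.0 − 19.1) = 100 / 11.9 = 8.403 d.
1st larval instar: 102 / (31.0 − 18.7) = 102 / 12.3 = 8.293 d.
2nd larval instar: 124 / (31.0 − 17.9) = 124 / 13.1 = 9.466 d.
pupal: 69 / (31.0 − 18.3) = 69 / 12.7 = 5.433 d.
Sum = 31.595 ≈ 31.6 days.

31.6 days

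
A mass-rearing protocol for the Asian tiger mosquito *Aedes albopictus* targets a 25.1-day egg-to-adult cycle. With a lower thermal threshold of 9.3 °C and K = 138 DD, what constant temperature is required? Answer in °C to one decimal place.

14.8 °C

Required daily accumulation = 138 / 25.1 = 5.498 DD/day.
T = T_base + 5.498 = 9.3 + 5.498 = 14.798 ≈ 14.8 °C.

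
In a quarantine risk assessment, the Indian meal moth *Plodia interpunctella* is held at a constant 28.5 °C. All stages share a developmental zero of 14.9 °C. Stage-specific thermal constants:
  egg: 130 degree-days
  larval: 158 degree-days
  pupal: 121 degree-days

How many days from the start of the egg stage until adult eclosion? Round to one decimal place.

30.1 days

Daily accumulation at 28.5 °C = 28.5 − 14.9 = 13.6 DD/day.
Total K = 130 + 158 + 121 = 409 DD.
Total duration = 409 / 13.6 = 30.074 ≈ 30.1 days.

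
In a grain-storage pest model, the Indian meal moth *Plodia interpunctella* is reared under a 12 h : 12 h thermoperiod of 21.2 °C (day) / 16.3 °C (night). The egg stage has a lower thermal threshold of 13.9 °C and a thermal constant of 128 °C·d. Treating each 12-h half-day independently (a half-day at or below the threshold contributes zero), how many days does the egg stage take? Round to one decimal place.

Day half: max(0, 21.2 − 13.9) × 0.5 = 7.3 × 0.5 = 3.65 DD.
Night half: max(0, 16.3 − 13.9) × 0.5 = 2.4 × 0.5 = 1.20 DD.
Per 24 h: 4.85 DD/day.
Duration = 128 / 4.85 = 26.392 ≈ 26.4 days.

26.4 days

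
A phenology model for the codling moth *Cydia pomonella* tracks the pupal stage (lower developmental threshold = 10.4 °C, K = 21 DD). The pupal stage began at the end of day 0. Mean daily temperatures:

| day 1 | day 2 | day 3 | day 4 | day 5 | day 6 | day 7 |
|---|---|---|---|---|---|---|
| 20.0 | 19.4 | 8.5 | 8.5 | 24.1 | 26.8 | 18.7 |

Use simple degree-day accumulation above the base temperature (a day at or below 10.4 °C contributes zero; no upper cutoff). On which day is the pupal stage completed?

Daily DD above 10.4 °C: 9.6, 9.0, 0.0, 0.0, 13.7, 16.4, 8.3.
Cumulative: 9.6, 18.6, 18.6, 18.6, 32.3, 48.7, 57.0.
The total first reaches 21 DD on day 5.

day 5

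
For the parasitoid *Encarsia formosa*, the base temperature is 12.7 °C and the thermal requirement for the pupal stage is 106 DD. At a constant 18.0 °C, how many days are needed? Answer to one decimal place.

20.0 days

Daily accumulation = 18.0 − 12.7 = 5.3 DD/day.
Duration = 106 / 5.3 = 20.000 ≈ 20.0 days.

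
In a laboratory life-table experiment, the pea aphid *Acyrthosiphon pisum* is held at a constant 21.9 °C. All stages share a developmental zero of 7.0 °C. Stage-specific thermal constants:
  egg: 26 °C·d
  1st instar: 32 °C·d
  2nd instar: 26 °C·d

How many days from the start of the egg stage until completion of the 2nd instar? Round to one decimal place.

Daily accumulation at 21.9 °C = 21.9 − 7.0 = 14.9 DD/day.
Total K = 26 + 32 + 26 = 84 DD.
Total duration = 84 / 14.9 = 5.638 ≈ 5.6 days.

5.6 days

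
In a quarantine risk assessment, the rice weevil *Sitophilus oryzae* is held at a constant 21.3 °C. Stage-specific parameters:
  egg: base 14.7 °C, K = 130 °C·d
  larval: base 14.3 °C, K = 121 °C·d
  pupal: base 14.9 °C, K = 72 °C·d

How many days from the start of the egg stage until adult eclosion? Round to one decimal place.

48.2 days

egg: 130 / (21.3 − 14.7) = 130 / 6.6 = 19.697 d.
larval: 121 / (21.3 − 14.3) = 121 / 7.0 = 17.286 d.
pupal: 72 / (21.3 − 14.9) = 72 / 6.4 = 11.250 d.
Sum = 48.233 ≈ 48.2 days.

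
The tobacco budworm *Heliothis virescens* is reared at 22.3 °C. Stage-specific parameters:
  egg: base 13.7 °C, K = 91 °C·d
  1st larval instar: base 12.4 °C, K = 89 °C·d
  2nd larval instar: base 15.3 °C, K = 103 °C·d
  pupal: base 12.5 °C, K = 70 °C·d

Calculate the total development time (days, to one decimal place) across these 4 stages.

41.4 days

egg: 91 / (22.3 − 13.7) = 91 / 8.6 = 10.581 d.
1st larval instar: 89 / (22.3 − 12.4) = 89 / 9.9 = 8.990 d.
2nd larval instar: 103 / (22.3 − 15.3) = 103 / 7.0 = 14.714 d.
pupal: 70 / (22.3 − 12.5) = 70 / 9.8 = 7.143 d.
Sum = 41.428 ≈ 41.4 days.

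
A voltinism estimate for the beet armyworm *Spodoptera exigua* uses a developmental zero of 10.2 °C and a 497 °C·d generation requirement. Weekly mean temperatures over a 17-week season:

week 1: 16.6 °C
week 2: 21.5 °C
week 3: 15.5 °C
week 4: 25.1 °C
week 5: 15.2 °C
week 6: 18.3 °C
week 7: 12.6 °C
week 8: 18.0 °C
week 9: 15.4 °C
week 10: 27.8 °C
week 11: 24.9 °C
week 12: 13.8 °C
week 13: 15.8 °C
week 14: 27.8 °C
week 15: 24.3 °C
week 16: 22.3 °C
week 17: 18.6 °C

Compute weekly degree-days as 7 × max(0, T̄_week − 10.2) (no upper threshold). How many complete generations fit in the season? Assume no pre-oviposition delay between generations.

2 generations

Weekly DD (7 × max(0, T̄ − 10.2)): 44.8, 79.1, 37.1, 104.3, 35.0, 56.7, 16.8, 54.6, 36.4, 123.2, 102.9, 25.2, 39.2, 123.2, 98.7, 84.7, 58.8.
Season total = 1120.7 DD.
Complete generations = ⌊1120.7 / 497⌋ = 2.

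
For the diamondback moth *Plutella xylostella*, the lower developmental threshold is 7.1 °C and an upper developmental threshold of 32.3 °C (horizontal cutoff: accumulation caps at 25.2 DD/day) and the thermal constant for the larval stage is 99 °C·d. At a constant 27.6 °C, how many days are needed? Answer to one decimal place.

Daily accumulation = 27.6 − 7.1 = 20.5 DD/day.
Duration = 99 / 20.5 = 4.829 ≈ 4.8 days.

4.8 days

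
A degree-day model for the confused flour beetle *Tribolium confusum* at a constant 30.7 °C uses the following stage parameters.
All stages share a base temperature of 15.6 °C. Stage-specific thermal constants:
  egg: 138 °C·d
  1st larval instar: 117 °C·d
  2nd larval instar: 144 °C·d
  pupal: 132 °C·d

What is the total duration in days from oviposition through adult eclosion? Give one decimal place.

35.2 days

Daily accumulation at 30.7 °C = 30.7 − 15.6 = 15.1 DD/day.
Total K = 138 + 117 + 144 + 132 = 531 DD.
Total duration = 531 / 15.1 = 35.166 ≈ 35.2 days.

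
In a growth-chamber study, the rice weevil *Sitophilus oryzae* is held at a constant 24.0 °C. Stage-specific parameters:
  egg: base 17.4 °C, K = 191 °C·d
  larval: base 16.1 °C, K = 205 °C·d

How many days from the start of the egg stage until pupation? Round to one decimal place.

54.9 days

egg: 191 / (24.0 − 17.4) = 191 / 6.6 = 28.939 d.
larval: 205 / (24.0 − 16.1) = 205 / 7.9 = 25.949 d.
Sum = 54.889 ≈ 54.9 days.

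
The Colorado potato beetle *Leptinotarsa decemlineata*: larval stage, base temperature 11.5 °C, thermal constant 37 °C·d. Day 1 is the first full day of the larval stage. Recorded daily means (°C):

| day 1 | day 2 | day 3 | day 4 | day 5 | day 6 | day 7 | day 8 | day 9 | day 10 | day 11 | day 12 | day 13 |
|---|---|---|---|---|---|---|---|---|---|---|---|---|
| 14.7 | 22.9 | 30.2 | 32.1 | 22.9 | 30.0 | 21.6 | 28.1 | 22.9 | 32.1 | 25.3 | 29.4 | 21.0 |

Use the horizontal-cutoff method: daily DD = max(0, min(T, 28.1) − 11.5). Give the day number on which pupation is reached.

day 4

Daily DD above 11.5 °C (capped at 16.6): 3.2, 11.4, 16.6, 16.6, 11.4, 16.6, 10.1, 16.6, 11.4, 16.6, 13.8, 16.6, 9.5.
Cumulative: 3.2, 14.6, 31.2, 47.8, 59.2, 75.8, 85.9, 102.5, 113.9, 130.5, 144.3, 160.9, 170.4.
The total first reaches 37 DD on day 4.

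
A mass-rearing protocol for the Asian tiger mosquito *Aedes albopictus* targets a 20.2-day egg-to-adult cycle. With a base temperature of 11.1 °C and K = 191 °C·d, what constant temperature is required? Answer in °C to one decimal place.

20.6 °C

Required daily accumulation = 191 / 20.2 = 9.455 DD/day.
T = T_base + 9.455 = 11.1 + 9.455 = 20.555 ≈ 20.6 °C.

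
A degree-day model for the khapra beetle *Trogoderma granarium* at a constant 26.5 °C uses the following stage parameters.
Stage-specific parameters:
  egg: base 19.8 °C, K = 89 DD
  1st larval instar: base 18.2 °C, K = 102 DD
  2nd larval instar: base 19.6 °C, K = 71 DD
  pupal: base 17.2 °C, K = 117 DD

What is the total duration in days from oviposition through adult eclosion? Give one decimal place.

egg: 89 / (26.5 − 19.8) = 89 / 6.7 = 13.284 d.
1st larval instar: 102 / (26.5 − 18.2) = 102 / 8.3 = 12.289 d.
2nd larval instar: 71 / (26.5 − 19.6) = 71 / 6.9 = 10.290 d.
pupal: 117 / (26.5 − 17.2) = 117 / 9.3 = 12.581 d.
Sum = 48.443 ≈ 48.4 days.

48.4 days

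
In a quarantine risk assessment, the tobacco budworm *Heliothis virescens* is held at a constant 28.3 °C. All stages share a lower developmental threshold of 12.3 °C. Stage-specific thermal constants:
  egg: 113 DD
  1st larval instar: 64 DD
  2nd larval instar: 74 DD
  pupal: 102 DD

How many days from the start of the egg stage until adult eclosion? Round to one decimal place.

22.1 days

Daily accumulation at 28.3 °C = 28.3 − 12.3 = 16.0 DD/day.
Total K = 113 + 64 + 74 + 102 = 353 DD.
Total duration = 353 / 16.0 = 22.062 ≈ 22.1 days.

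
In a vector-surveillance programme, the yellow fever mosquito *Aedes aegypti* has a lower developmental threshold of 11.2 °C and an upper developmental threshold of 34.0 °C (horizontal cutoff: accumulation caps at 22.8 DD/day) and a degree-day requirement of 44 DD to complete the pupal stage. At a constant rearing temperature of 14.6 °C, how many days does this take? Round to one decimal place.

12.9 days

Daily accumulation = 14.6 − 11.2 = 3.4 DD/day.
Duration = 44 / 3.4 = 12.941 ≈ 12.9 days.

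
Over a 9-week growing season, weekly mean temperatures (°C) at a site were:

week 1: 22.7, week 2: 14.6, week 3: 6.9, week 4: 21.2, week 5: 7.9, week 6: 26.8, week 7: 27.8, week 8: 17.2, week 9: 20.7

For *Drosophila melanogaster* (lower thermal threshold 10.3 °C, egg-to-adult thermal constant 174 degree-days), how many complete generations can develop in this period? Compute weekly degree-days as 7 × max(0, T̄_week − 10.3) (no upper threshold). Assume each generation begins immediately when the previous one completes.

Weekly DD (7 × max(0, T̄ − 10.3)): 86.8, 30.1, 0.0, 76.3, 0.0, 115.5, 122.5, 48.3, 72.8.
Season total = 552.3 DD.
Complete generations = ⌊552.3 / 174⌋ = 3.

3 generations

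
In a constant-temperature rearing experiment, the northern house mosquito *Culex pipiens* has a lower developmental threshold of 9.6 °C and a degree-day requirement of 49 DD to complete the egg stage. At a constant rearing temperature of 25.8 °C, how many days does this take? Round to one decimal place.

3.0 days

Daily accumulation = 25.8 − 9.6 = 16.2 DD/day.
Duration = 49 / 16.2 = 3.025 ≈ 3.0 days.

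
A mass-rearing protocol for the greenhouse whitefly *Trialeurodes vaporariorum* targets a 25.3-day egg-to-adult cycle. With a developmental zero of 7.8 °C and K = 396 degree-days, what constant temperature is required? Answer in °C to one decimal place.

Required daily accumulation = 396 / 25.3 = 15.652 DD/day.
T = T_base + 15.652 = 7.8 + 15.652 = 23.452 ≈ 23.5 °C.

23.5 °C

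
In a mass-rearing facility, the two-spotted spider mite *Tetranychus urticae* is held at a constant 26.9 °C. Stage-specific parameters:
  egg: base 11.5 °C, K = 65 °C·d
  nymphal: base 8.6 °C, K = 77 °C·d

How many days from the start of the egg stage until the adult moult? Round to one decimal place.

egg: 65 / (26.9 − 11.5) = 65 / 15.4 = 4.221 d.
nymphal: 77 / (26.9 − 8.6) = 77 / 18.3 = 4.208 d.
Sum = 8.428 ≈ 8.4 days.

8.4 days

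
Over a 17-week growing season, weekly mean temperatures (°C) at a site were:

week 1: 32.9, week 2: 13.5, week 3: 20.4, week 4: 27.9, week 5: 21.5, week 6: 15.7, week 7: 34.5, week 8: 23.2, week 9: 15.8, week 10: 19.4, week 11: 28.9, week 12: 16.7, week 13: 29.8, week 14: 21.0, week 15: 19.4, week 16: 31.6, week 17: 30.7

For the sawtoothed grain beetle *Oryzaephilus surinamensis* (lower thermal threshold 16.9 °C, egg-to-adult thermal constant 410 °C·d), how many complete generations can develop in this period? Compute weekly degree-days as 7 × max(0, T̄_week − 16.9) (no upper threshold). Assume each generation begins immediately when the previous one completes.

Weekly DD (7 × max(0, T̄ − 16.9)): 112.0, 0.0, 24.5, 77.0, 32.2, 0.0, 123.2, 44.1, 0.0, 17.5, 84.0, 0.0, 90.3, 28.7, 17.5, 102.9, 96.6.
Season total = 850.5 DD.
Complete generations = ⌊850.5 / 410⌋ = 2.

2 generations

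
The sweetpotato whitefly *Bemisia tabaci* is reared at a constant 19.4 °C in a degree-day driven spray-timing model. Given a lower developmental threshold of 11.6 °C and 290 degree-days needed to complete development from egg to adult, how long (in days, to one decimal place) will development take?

Daily accumulation = 19.4 − 11.6 = 7.8 DD/day.
Duration = 290 / 7.8 = 37.179 ≈ 37.2 days.

37.2 days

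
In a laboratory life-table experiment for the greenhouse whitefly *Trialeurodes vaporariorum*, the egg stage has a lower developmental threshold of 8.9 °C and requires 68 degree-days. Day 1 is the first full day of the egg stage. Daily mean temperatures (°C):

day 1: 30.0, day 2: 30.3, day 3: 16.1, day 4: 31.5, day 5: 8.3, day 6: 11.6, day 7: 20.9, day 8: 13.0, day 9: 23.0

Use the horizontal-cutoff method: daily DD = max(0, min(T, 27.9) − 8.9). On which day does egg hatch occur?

Daily DD above 8.9 °C (capped at 19.0): 19.0, 19.0, 7.2, 19.0, 0.0, 2.7, 12.0, 4.1, 14.1.
Cumulative: 19.0, 38.0, 45.2, 64.2, 64.2, 66.9, 78.9, 83.0, 97.1.
The total first reaches 68 DD on day 7.

day 7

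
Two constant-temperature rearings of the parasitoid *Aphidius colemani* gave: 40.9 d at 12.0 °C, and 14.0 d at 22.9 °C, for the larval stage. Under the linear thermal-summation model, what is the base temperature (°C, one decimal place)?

6.3 °C

Under the model K = D·(T − T_b), so D₁·(T₁ − T_b) = D₂·(T₂ − T_b).
40.9·(12.0 − T_b) = 14.0·(22.9 − T_b)
T_b = (40.9·12.0 − 14.0·22.9) / (40.9 − 14.0) = 170.20 / 26.9 = 6.327 °C ≈ 6.3 °C.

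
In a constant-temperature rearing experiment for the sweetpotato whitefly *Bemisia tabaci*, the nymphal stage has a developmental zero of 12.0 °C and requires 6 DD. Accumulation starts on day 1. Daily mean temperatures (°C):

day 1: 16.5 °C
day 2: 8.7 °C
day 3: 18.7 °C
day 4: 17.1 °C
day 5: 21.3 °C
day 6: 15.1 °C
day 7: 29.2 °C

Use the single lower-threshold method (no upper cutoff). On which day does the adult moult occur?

Daily DD above 12.0 °C: 4.5, 0.0, 6.7, 5.1, 9.3, 3.1, 17.2.
Cumulative: 4.5, 4.5, 11.2, 16.3, 25.6, 28.7, 45.9.
The total first reaches 6 DD on day 3.

day 3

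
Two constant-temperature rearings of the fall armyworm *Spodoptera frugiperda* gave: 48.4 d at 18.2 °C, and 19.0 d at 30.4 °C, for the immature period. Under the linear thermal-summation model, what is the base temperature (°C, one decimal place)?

10.3 °C

Equal thermal constants: D₁(T₁ − T_b) = D₂(T₂ − T_b).
48.4·(18.2 − T_b) = 19.0·(30.4 − T_b)
T_b = (48.4·18.2 − 19.0·30.4) / (48.4 − 19.0) = 303.28 / 29.4 = 10.316 °C ≈ 10.3 °C.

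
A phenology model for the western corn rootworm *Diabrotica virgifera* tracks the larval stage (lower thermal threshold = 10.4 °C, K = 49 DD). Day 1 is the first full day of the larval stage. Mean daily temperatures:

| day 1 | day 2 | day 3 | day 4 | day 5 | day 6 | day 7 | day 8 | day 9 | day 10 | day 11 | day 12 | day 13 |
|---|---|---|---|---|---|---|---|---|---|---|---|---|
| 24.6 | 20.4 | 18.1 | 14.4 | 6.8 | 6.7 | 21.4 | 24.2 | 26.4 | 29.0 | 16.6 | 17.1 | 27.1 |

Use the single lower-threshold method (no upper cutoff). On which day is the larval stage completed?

day 8

Daily DD above 10.4 °C: 14.2, 10.0, 7.7, 4.0, 0.0, 0.0, 11.0, 13.8, 16.0, 18.6, 6.2, 6.7, 16.7.
Cumulative: 14.2, 24.2, 31.9, 35.9, 35.9, 35.9, 46.9, 60.7, 76.7, 95.3, 101.5, 108.2, 124.9.
The total first reaches 49 DD on day 8.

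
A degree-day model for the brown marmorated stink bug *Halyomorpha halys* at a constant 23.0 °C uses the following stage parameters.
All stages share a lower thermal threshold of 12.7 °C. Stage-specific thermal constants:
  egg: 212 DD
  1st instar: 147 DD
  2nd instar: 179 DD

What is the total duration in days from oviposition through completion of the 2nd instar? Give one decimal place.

Daily accumulation at 23.0 °C = 23.0 − 12.7 = 10.3 DD/day.
Total K = 212 + 147 + 179 = 538 DD.
Total duration = 538 / 10.3 = 52.233 ≈ 52.2 days.

52.2 days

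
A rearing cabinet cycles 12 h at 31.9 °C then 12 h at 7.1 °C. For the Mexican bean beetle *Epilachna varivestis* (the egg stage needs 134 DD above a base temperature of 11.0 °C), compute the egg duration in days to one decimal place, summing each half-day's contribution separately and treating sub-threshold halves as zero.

Day half: max(0, 31.9 − 11.0) × 0.5 = 20.9 × 0.5 = 10.45 DD.
Night half: max(0, 7.1 − 11.0) × 0.5 = 0.0 × 0.5 = 0.00 DD.
Per 24 h: 10.45 DD/day.
Duration = 134 / 10.45 = 12.823 ≈ 12.8 days.

12.8 days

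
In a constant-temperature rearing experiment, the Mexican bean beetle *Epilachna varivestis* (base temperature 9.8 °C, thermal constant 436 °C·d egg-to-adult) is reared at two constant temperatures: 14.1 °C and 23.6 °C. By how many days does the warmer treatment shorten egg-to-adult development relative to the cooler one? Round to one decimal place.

At 14.1 °C: 436 / (14.1 − 9.8) = 436 / 4.3 = 101.395 d.
At 23.6 °C: 436 / (23.6 − 9.8) = 436 / 13.8 = 31.594 d.
Difference = |101.395 − 31.594| = 69.801 ≈ 69.8 days.

69.8 days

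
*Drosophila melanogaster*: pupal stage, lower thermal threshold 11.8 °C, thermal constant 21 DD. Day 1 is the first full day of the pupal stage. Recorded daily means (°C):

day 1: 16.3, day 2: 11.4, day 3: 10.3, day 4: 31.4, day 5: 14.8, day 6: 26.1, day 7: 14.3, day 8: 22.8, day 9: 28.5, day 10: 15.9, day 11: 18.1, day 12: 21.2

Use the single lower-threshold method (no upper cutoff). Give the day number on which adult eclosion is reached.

Daily DD above 11.8 °C: 4.5, 0.0, 0.0, 19.6, 3.0, 14.3, 2.5, 11.0, 16.7, 4.1, 6.3, 9.4.
Cumulative: 4.5, 4.5, 4.5, 24.1, 27.1, 41.4, 43.9, 54.9, 71.6, 75.7, 82.0, 91.4.
The total first reaches 21 DD on day 4.

day 4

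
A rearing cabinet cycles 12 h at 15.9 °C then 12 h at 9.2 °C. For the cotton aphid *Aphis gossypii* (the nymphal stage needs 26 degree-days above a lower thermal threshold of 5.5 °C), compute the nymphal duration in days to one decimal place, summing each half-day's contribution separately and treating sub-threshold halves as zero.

Day half: max(0, 15.9 − 5.5) × 0.5 = 10.4 × 0.5 = 5.20 DD.
Night half: max(0, 9.2 − 5.5) × 0.5 = 3.7 × 0.5 = 1.85 DD.
Per 24 h: 7.05 DD/day.
Duration = 26 / 7.05 = 3.688 ≈ 3.7 days.

3.7 days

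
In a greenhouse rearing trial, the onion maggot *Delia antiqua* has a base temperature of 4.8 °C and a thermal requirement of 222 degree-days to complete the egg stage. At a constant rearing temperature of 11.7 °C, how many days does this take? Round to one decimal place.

Daily accumulation = 11.7 − 4.8 = 6.9 DD/day.
Duration = 222 / 6.9 = 32.174 ≈ 32.2 days.

32.2 days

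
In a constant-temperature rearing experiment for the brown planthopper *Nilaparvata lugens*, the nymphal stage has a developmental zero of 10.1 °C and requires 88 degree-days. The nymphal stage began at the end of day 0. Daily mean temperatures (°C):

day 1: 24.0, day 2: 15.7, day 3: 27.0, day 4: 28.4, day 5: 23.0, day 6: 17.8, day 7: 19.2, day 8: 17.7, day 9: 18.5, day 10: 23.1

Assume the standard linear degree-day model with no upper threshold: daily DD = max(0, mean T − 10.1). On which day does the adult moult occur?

day 8

Daily DD above 10.1 °C: 13.9, 5.6, 16.9, 18.3, 12.9, 7.7, 9.1, 7.6, 8.4, 13.0.
Cumulative: 13.9, 19.5, 36.4, 54.7, 67.6, 75.3, 84.4, 92.0, 100.4, 113.4.
The total first reaches 88 DD on day 8.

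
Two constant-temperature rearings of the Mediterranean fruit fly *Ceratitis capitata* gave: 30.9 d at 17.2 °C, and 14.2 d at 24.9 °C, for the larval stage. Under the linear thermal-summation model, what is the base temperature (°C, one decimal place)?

Linear rate model ⇒ the product D·(T − T_b) is constant across temperatures.
30.9·(17.2 − T_b) = 14.2·(24.9 − T_b)
T_b = (30.9·17.2 − 14.2·24.9) / (30.9 − 14.2) = 177.90 / 16.7 = 10.653 °C ≈ 10.7 °C.

10.7 °C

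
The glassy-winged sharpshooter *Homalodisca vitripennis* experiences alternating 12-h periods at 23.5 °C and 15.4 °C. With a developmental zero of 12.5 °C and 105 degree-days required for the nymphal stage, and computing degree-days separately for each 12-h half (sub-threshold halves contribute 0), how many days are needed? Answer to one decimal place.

Day half: max(0, 23.5 − 12.5) × 0.5 = 11.0 × 0.5 = 5.50 DD.
Night half: max(0, 15.4 − 12.5) × 0.5 = 2.9 × 0.5 = 1.45 DD.
Per 24 h: 6.95 DD/day.
Duration = 105 / 6.95 = 15.108 ≈ 15.1 days.

15.1 days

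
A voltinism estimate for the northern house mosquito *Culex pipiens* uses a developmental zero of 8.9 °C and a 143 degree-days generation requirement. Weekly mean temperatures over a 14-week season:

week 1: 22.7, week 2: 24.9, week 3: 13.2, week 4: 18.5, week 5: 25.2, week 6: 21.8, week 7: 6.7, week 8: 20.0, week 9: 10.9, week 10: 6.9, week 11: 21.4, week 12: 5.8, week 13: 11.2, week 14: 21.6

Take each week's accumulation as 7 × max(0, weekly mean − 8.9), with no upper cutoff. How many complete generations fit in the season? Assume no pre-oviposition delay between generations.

Weekly DD (7 × max(0, T̄ − 8.9)): 96.6, 112.0, 30.1, 67.2, 114.1, 90.3, 0.0, 77.7, 14.0, 0.0, 87.5, 0.0, 16.1, 88.9.
Season total = 794.5 DD.
Complete generations = ⌊794.5 / 143⌋ = 5.

5 generations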